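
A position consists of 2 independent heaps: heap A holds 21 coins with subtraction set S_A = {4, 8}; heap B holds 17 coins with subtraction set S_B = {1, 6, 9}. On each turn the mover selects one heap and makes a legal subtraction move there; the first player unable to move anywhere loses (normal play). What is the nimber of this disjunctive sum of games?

Heap A, S = {4, 8}:
G(0) = 0
G(1) = mex{} = 0
G(2) = mex{} = 0
G(3) = mex{} = 0
G(4) = mex{0} = 1
G(5) = mex{0} = 1
G(6) = mex{0} = 1
G(7) = mex{0} = 1
G(8) = mex{1,0} = 2
G(9) = mex{1,0} = 2
G(10) = mex{1,0} = 2
G(11) = mex{1,0} = 2
G(12) = mex{2,1} = 0
G(13) = mex{2,1} = 0
G(14) = mex{2,1} = 0
G(15) = mex{2,1} = 0
G(16) = mex{0,2} = 1
G(17) = mex{0,2} = 1
G(18) = mex{0,2} = 1
G(19) = mex{0,2} = 1
G(20) = mex{1,0} = 2
G(21) = mex{1,0} = 2
G_A(21) = 2.
Heap B, S = {1, 6, 9}:
G(0) = 0
G(1) = mex{0} = 1
G(2) = mex{1} = 0
G(3) = mex{0} = 1
G(4) = mex{1} = 0
G(5) = mex{0} = 1
G(6) = mex{1,0} = 2
G(7) = mex{2,1} = 0
G(8) = mex{0,0} = 1
G(9) = mex{1,1,0} = 2
G(10) = mex{2,0,1} = 3
G(11) = mex{3,1,0} = 2
G(12) = mex{2,2,1} = 0
G(13) = mex{0,0,0} = 1
G(14) = mex{1,1,1} = 0
G(15) = mex{0,2,2} = 1
G(16) = mex{1,3,0} = 2
G(17) = mex{2,2,1} = 0
G_B(17) = 0.
Combined Grundy value = 2 ⊕ 0 = 2.

2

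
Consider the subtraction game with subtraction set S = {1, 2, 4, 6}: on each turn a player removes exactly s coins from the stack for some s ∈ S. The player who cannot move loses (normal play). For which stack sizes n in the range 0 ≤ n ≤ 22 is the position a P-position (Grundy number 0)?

0, 3, 8, 11, 16, 19

G(0) = 0
G(1) = mex{0} = 1
G(2) = mex{1,0} = 2
G(3) = mex{2,1} = 0
G(4) = mex{0,2,0} = 1
G(5) = mex{1,0,1} = 2
G(6) = mex{2,1,2,0} = 3
G(7) = mex{3,2,0,1} = 4
G(8) = mex{4,3,1,2} = 0
G(9) = mex{0,4,2,0} = 1
G(10) = mex{1,0,3,1} = 2
G(11) = mex{2,1,4,2} = 0
G(12) = mex{0,2,0,3} = 1
G(13) = mex{1,0,1,4} = 2
G(14) = mex{2,1,2,0} = 3
G(15) = mex{3,2,0,1} = 4
G(16) = mex{4,3,1,2} = 0
G(17) = mex{0,4,2,0} = 1
G(18) = mex{1,0,3,1} = 2
G(19) = mex{2,1,4,2} = 0
G(20) = mex{0,2,0,3} = 1
G(21) = mex{1,0,1,4} = 2
G(22) = mex{2,1,2,0} = 3
P-positions are exactly the n with G(n) = 0.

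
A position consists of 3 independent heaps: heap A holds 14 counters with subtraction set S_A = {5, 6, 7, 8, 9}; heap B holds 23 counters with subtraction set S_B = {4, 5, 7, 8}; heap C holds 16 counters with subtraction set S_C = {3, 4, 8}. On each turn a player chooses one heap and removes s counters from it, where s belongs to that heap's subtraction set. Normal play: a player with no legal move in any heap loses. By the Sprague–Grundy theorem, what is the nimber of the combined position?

Heap A, S = {5, 6, 7, 8, 9}:
G(0) = 0
G(1) = mex{} = 0
G(2) = mex{} = 0
G(3) = mex{} = 0
G(4) = mex{} = 0
G(5) = mex{0} = 1
G(6) = mex{0,0} = 1
G(7) = mex{0,0,0} = 1
G(8) = mex{0,0,0,0} = 1
G(9) = mex{0,0,0,0,0} = 1
G(10) = mex{1,0,0,0,0} = 2
G(11) = mex{1,1,0,0,0} = 2
G(12) = mex{1,1,1,0,0} = 2
G(13) = mex{1,1,1,1,0} = 2
G(14) = mex{1,1,1,1,1} = 0
G_A(14) = 0.
Heap B, S = {4, 5, 7, 8}:
n :  0  1  2  3  4  5  6  7  8  9 10 11 12 13 14 15 16 17 18 19 20 21 22 23
G :  0  0  0  0  1  1  1  1  2  2  2  2  0  0  0  0  1  1  1  1  2  2  2  2
G_B(23) = 2.
Heap C, S = {3, 4, 8}:
G(0) = 0
G(1) = mex{} = 0
G(2) = mex{} = 0
G(3) = mex{0} = 1
G(4) = mex{0,0} = 1
G(5) = mex{0,0} = 1
G(6) = mex{1,0} = 2
G(7) = mex{1,1} = 0
G(8) = mex{1,1,0} = 2
G(9) = mex{2,1,0} = 3
G(10) = mex{0,2,0} = 1
G(11) = mex{2,0,1} = 3
G(12) = mex{3,2,1} = 0
G(13) = mex{1,3,1} = 0
G(14) = mex{3,1,2} = 0
G(15) = mex{0,3,0} = 1
G(16) = mex{0,0,2} = 1
G_C(16) = 1.
Combined Grundy value = 0 ⊕ 2 ⊕ 1 = 3.

3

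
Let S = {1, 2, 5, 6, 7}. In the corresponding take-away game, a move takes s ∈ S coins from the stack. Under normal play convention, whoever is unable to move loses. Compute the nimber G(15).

1

n :  0  1  2  3  4  5  6  7  8  9 10 11 12 13 14 15
G :  0  1  2  0  1  2  3  4  5  3  4  0  1  2  0  1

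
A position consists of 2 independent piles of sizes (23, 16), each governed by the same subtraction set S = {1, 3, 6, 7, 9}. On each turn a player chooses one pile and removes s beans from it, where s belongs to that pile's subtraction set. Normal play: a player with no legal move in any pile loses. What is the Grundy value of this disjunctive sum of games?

All piles use S = {1, 3, 6, 7, 9}:
n :  0  1  2  3  4  5  6  7  8  9 10 11 12 13 14 15 16 17 18 19 20 21 22 23
G :  0  1  0  1  0  1  2  3  2  3  2  3  0  1  0  1  0  1  2  3  2  3  2  3
Pile A: G(23) = 3.
Pile B: G(16) = 0.
Combined Grundy value = 3 ⊕ 0 = 3.

3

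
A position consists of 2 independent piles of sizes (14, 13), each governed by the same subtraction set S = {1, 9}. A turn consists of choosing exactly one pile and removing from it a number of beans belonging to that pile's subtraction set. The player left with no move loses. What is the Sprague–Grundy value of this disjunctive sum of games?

All piles use S = {1, 9}:
G(0) = 0
G(1) = mex{0} = 1
G(2) = mex{1} = 0
G(3) = mex{0} = 1
G(4) = mex{1} = 0
G(5) = mex{0} = 1
G(6) = mex{1} = 0
G(7) = mex{0} = 1
G(8) = mex{1} = 0
G(9) = mex{0,0} = 1
G(10) = mex{1,1} = 0
G(11) = mex{0,0} = 1
G(12) = mex{1,1} = 0
G(13) = mex{0,0} = 1
G(14) = mex{1,1} = 0
Pile A: G(14) = 0.
Pile B: G(13) = 1.
Combined Grundy value = 0 ⊕ 1 = 1.

1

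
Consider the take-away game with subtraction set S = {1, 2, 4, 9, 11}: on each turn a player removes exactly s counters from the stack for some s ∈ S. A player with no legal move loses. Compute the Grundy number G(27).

n :  0  1  2  3  4  5  6  7  8  9 10 11 12 13 14 15 16 17 18 19 20 21 22 23 24 25 26 27
G :  0  1  2  0  1  2  0  1  2  3  4  5  3  0  1  2  0  1  2  0  1  2  3  4  5  3  0  1

1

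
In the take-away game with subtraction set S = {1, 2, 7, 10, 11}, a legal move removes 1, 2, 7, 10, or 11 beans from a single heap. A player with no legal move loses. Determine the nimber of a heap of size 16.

1

n :  0  1  2  3  4  5  6  7  8  9 10 11 12 13 14 15 16
G :  0  1  2  0  1  2  0  1  2  0  1  2  0  1  2  0  1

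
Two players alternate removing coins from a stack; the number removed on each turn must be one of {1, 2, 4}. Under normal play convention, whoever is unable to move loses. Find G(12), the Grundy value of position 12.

G(0) = 0
G(1) = mex{0} = 1
G(2) = mex{1,0} = 2
G(3) = mex{2,1} = 0
G(4) = mex{0,2,0} = 1
G(5) = mex{1,0,1} = 2
G(6) = mex{2,1,2} = 0
G(7) = mex{0,2,0} = 1
G(8) = mex{1,0,1} = 2
G(9) = mex{2,1,2} = 0
G(10) = mex{0,2,0} = 1
G(11) = mex{1,0,1} = 2
G(12) = mex{2,1,2} = 0

0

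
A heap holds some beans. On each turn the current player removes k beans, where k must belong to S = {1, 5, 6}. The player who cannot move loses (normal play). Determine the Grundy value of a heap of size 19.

2

G(0) = 0
G(1) = mex{0} = 1
G(2) = mex{1} = 0
G(3) = mex{0} = 1
G(4) = mex{1} = 0
G(5) = mex{0,0} = 1
G(6) = mex{1,1,0} = 2
G(7) = mex{2,0,1} = 3
G(8) = mex{3,1,0} = 2
G(9) = mex{2,0,1} = 3
G(10) = mex{3,1,0} = 2
G(11) = mex{2,2,1} = 0
G(12) = mex{0,3,2} = 1
G(13) = mex{1,2,3} = 0
G(14) = mex{0,3,2} = 1
G(15) = mex{1,2,3} = 0
G(16) = mex{0,0,2} = 1
G(17) = mex{1,1,0} = 2
G(18) = mex{2,0,1} = 3
G(19) = mex{3,1,0} = 2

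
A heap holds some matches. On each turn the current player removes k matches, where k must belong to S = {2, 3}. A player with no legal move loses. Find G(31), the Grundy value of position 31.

n :  0  1  2  3  4  5  6  7  8  9 10 11 12 13 14 15 16 17 18 19 20 21 22 23 24 25 26 27 28 29 30 31
G :  0  0  1  1  2  0  0  1  1  2  0  0  1  1  2  0  0  1  1  2  0  0  1  1  2  0  0  1  1  2  0  0

0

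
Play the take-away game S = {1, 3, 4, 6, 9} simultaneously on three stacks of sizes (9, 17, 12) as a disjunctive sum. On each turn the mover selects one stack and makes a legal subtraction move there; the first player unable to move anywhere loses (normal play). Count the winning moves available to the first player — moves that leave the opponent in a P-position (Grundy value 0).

1

All stacks use S = {1, 3, 4, 6, 9}:
G(0) = 0
G(1) = mex{0} = 1
G(2) = mex{1} = 0
G(3) = mex{0,0} = 1
G(4) = mex{1,1,0} = 2
G(5) = mex{2,0,1} = 3
G(6) = mex{3,1,0,0} = 2
G(7) = mex{2,2,1,1} = 0
G(8) = mex{0,3,2,0} = 1
G(9) = mex{1,2,3,1,0} = 4
G(10) = mex{4,0,2,2,1} = 3
G(11) = mex{3,1,0,3,0} = 2
G(12) = mex{2,4,1,2,1} = 0
G(13) = mex{0,3,4,0,2} = 1
G(14) = mex{1,2,3,1,3} = 0
G(15) = mex{0,0,2,4,2} = 1
G(16) = mex{1,1,0,3,0} = 2
G(17) = mex{2,0,1,2,1} = 3
Stack A: G(9) = 4.
Stack B: G(17) = 3.
Stack C: G(12) = 0.
Combined Grundy value = 4 ⊕ 3 ⊕ 0 = 7.
A winning move leaves total XOR = 0, i.e. changes one component's Grundy value g to g ⊕ X where X is the current total.
Stack A: need g' = 4⊕7 = 3. Options: 9−1→G=1, 9−3→G=2, 9−4→G=3, 9−6→G=1, 9−9→G=0. Hits: 1.
Stack B: need g' = 3⊕7 = 4. Options: 17−1→G=2, 17−3→G=0, 17−4→G=1, 17−6→G=2, 17−9→G=1. Hits: 0.
Stack C: need g' = 0⊕7 = 7. Options: 12−1→G=2, 12−3→G=4, 12−4→G=1, 12−6→G=2, 12−9→G=1. Hits: 0.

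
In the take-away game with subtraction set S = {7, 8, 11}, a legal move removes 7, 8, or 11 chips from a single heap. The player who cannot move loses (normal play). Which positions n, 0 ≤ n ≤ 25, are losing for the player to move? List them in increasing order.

0, 1, 2, 3, 4, 5, 6, 18, 19, 20, 21, 22, 23, 24

G(0) = 0
G(1) = mex{} = 0
G(2) = mex{} = 0
G(3) = mex{} = 0
G(4) = mex{} = 0
G(5) = mex{} = 0
G(6) = mex{} = 0
G(7) = mex{0} = 1
G(8) = mex{0,0} = 1
G(9) = mex{0,0} = 1
G(10) = mex{0,0} = 1
G(11) = mex{0,0,0} = 1
G(12) = mex{0,0,0} = 1
G(13) = mex{0,0,0} = 1
G(14) = mex{1,0,0} = 2
G(15) = mex{1,1,0} = 2
G(16) = mex{1,1,0} = 2
G(17) = mex{1,1,0} = 2
G(18) = mex{1,1,1} = 0
G(19) = mex{1,1,1} = 0
G(20) = mex{1,1,1} = 0
G(21) = mex{2,1,1} = 0
G(22) = mex{2,2,1} = 0
G(23) = mex{2,2,1} = 0
G(24) = mex{2,2,1} = 0
G(25) = mex{0,2,2} = 1
P-positions are exactly the n with G(n) = 0.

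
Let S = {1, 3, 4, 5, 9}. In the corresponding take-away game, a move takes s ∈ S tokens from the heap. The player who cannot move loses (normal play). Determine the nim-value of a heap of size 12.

2

n :  0  1  2  3  4  5  6  7  8  9 10 11 12
G :  0  1  0  1  2  3  2  3  0  1  0  1  2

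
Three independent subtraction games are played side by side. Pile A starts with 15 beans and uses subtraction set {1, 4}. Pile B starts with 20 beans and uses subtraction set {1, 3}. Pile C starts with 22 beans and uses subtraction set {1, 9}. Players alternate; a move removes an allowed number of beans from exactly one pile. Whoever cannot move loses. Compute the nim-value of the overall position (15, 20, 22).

Pile A, S = {1, 4}:
n :  0  1  2  3  4  5  6  7  8  9 10 11 12 13 14 15
G :  0  1  0  1  2  0  1  0  1  2  0  1  0  1  2  0
G_A(15) = 0.
Pile B, S = {1, 3}:
G(0) = 0
G(1) = mex{0} = 1
G(2) = mex{1} = 0
G(3) = mex{0,0} = 1
G(4) = mex{1,1} = 0
G(5) = mex{0,0} = 1
G(6) = mex{1,1} = 0
G(7) = mex{0,0} = 1
G(8) = mex{1,1} = 0
G(9) = mex{0,0} = 1
G(10) = mex{1,1} = 0
G(11) = mex{0,0} = 1
G(12) = mex{1,1} = 0
G(13) = mex{0,0} = 1
G(14) = mex{1,1} = 0
G(15) = mex{0,0} = 1
G(16) = mex{1,1} = 0
G(17) = mex{0,0} = 1
G(18) = mex{1,1} = 0
G(19) = mex{0,0} = 1
G(20) = mex{1,1} = 0
G_B(20) = 0.
Pile C, S = {1, 9}:
n :  0  1  2  3  4  5  6  7  8  9 10 11 12 13 14 15 16 17 18 19 20 21 22
G :  0  1  0  1  0  1  0  1  0  1  0  1  0  1  0  1  0  1  0  1  0  1  0
G_C(22) = 0.
Combined Grundy value = 0 ⊕ 0 ⊕ 0 = 0.

0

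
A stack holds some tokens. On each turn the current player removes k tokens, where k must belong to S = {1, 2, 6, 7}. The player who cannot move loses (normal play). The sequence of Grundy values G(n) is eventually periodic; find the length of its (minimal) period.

8

n :  0  1  2  3  4  5  6  7  8  9 10 11 12 13 14 15 16 17
G :  0  1  2  0  1  2  3  4  0  1  2  0  1  2  3  4  0  1
G(n+8) = G(n) holds for n = 0,…,6 (a full window of length max(S) = 7), so the sequence is purely periodic with period 8.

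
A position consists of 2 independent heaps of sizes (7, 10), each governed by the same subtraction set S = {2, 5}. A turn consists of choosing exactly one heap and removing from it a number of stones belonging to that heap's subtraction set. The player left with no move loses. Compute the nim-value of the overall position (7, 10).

1

All heaps use S = {2, 5}:
n :  0  1  2  3  4  5  6  7  8  9 10
G :  0  0  1  1  0  2  1  0  0  1  1
Heap A: G(7) = 0.
Heap B: G(10) = 1.
Combined Grundy value = 0 ⊕ 1 = 1.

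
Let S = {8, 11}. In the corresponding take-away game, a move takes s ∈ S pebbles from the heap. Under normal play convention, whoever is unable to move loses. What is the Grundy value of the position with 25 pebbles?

n :  0  1  2  3  4  5  6  7  8  9 10 11 12 13 14 15 16 17 18 19 20 21 22 23 24 25
G :  0  0  0  0  0  0  0  0  1  1  1  1  1  1  1  1  2  2  2  0  0  0  0  0  0  0

0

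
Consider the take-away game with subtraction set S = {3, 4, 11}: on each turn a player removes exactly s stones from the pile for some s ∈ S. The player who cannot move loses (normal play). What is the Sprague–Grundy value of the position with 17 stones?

1

G(0) = 0
G(1) = mex{} = 0
G(2) = mex{} = 0
G(3) = mex{0} = 1
G(4) = mex{0,0} = 1
G(5) = mex{0,0} = 1
G(6) = mex{1,0} = 2
G(7) = mex{1,1} = 0
G(8) = mex{1,1} = 0
G(9) = mex{2,1} = 0
G(10) = mex{0,2} = 1
G(11) = mex{0,0,0} = 1
G(12) = mex{0,0,0} = 1
G(13) = mex{1,0,0} = 2
G(14) = mex{1,1,1} = 0
G(15) = mex{1,1,1} = 0
G(16) = mex{2,1,1} = 0
G(17) = mex{0,2,2} = 1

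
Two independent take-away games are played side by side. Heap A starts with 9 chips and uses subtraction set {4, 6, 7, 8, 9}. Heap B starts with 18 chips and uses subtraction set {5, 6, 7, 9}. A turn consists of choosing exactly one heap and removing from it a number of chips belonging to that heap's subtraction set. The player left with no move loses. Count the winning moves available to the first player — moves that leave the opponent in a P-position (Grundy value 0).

Heap A, S = {4, 6, 7, 8, 9}:
n : 0 1 2 3 4 5 6 7 8 9
G : 0 0 0 0 1 1 1 1 2 2
G_A(9) = 2.
Heap B, S = {5, 6, 7, 9}:
n :  0  1  2  3  4  5  6  7  8  9 10 11 12 13 14 15 16 17 18
G :  0  0  0  0  0  1  1  1  1  1  2  2  2  2  0  0  0  0  0
G_B(18) = 0.
Combined Grundy value = 2 ⊕ 0 = 2.
A winning move leaves total XOR = 0, i.e. changes one component's Grundy value g to g ⊕ X where X is the current total.
Heap A: need g' = 2⊕2 = 0. Options: 9−4→G=1, 9−6→G=0, 9−7→G=0, 9−8→G=0, 9−9→G=0. Hits: 4.
Heap B: need g' = 0⊕2 = 2. Options: 18−5→G=2, 18−6→G=2, 18−7→G=2, 18−9→G=1. Hits: 3.

7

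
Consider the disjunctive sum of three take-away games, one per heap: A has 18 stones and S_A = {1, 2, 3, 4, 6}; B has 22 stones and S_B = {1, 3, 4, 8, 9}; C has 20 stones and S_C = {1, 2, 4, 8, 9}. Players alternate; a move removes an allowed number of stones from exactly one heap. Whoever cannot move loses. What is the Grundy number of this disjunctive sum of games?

1

Heap A, S = {1, 2, 3, 4, 6}:
n :  0  1  2  3  4  5  6  7  8  9 10 11 12 13 14 15 16 17 18
G :  0  1  2  3  4  0  1  2  3  4  0  1  2  3  4  0  1  2  3
G_A(18) = 3.
Heap B, S = {1, 3, 4, 8, 9}:
G(0) = 0
G(1) = mex{0} = 1
G(2) = mex{1} = 0
G(3) = mex{0,0} = 1
G(4) = mex{1,1,0} = 2
G(5) = mex{2,0,1} = 3
G(6) = mex{3,1,0} = 2
G(7) = mex{2,2,1} = 0
G(8) = mex{0,3,2,0} = 1
G(9) = mex{1,2,3,1,0} = 4
G(10) = mex{4,0,2,0,1} = 3
G(11) = mex{3,1,0,1,0} = 2
G(12) = mex{2,4,1,2,1} = 0
G(13) = mex{0,3,4,3,2} = 1
G(14) = mex{1,2,3,2,3} = 0
G(15) = mex{0,0,2,0,2} = 1
G(16) = mex{1,1,0,1,0} = 2
G(17) = mex{2,0,1,4,1} = 3
G(18) = mex{3,1,0,3,4} = 2
G(19) = mex{2,2,1,2,3} = 0
G(20) = mex{0,3,2,0,2} = 1
G(21) = mex{1,2,3,1,0} = 4
G(22) = mex{4,0,2,0,1} = 3
G_B(22) = 3.
Heap C, S = {1, 2, 4, 8, 9}:
G(0) = 0
G(1) = mex{0} = 1
G(2) = mex{1,0} = 2
G(3) = mex{2,1} = 0
G(4) = mex{0,2,0} = 1
G(5) = mex{1,0,1} = 2
G(6) = mex{2,1,2} = 0
G(7) = mex{0,2,0} = 1
G(8) = mex{1,0,1,0} = 2
G(9) = mex{2,1,2,1,0} = 3
G(10) = mex{3,2,0,2,1} = 4
G(11) = mex{4,3,1,0,2} = 5
G(12) = mex{5,4,2,1,0} = 3
G(13) = mex{3,5,3,2,1} = 0
G(14) = mex{0,3,4,0,2} = 1
G(15) = mex{1,0,5,1,0} = 2
G(16) = mex{2,1,3,2,1} = 0
G(17) = mex{0,2,0,3,2} = 1
G(18) = mex{1,0,1,4,3} = 2
G(19) = mex{2,1,2,5,4} = 0
G(20) = mex{0,2,0,3,5} = 1
G_C(20) = 1.
Combined Grundy value = 3 ⊕ 3 ⊕ 1 = 1.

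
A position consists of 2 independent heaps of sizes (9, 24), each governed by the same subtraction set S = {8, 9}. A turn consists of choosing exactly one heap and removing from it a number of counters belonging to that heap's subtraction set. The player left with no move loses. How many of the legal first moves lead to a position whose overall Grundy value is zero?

3

All heaps use S = {8, 9}:
G(0) = 0
G(1) = mex{} = 0
G(2) = mex{} = 0
G(3) = mex{} = 0
G(4) = mex{} = 0
G(5) = mex{} = 0
G(6) = mex{} = 0
G(7) = mex{} = 0
G(8) = mex{0} = 1
G(9) = mex{0,0} = 1
G(10) = mex{0,0} = 1
G(11) = mex{0,0} = 1
G(12) = mex{0,0} = 1
G(13) = mex{0,0} = 1
G(14) = mex{0,0} = 1
G(15) = mex{0,0} = 1
G(16) = mex{1,0} = 2
G(17) = mex{1,1} = 0
G(18) = mex{1,1} = 0
G(19) = mex{1,1} = 0
G(20) = mex{1,1} = 0
G(21) = mex{1,1} = 0
G(22) = mex{1,1} = 0
G(23) = mex{1,1} = 0
G(24) = mex{2,1} = 0
Heap A: G(9) = 1.
Heap B: G(24) = 0.
Combined Grundy value = 1 ⊕ 0 = 1.
A winning move leaves total XOR = 0, i.e. changes one component's Grundy value g to g ⊕ X where X is the current total.
Heap A: need g' = 1⊕1 = 0. Options: 9−8→G=0, 9−9→G=0. Hits: 2.
Heap B: need g' = 0⊕1 = 1. Options: 24−8→G=2, 24−9→G=1. Hits: 1.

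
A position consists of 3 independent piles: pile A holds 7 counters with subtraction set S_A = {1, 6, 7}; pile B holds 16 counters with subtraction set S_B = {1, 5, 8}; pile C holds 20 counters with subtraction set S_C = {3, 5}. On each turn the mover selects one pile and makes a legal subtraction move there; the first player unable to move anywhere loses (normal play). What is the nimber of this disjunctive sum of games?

3

Pile A, S = {1, 6, 7}:
G(0) = 0
G(1) = mex{0} = 1
G(2) = mex{1} = 0
G(3) = mex{0} = 1
G(4) = mex{1} = 0
G(5) = mex{0} = 1
G(6) = mex{1,0} = 2
G(7) = mex{2,1,0} = 3
G_A(7) = 3.
Pile B, S = {1, 5, 8}:
n :  0  1  2  3  4  5  6  7  8  9 10 11 12 13 14 15 16
G :  0  1  0  1  0  1  0  1  2  3  2  3  2  0  1  0  1
G_B(16) = 1.
Pile C, S = {3, 5}:
n :  0  1  2  3  4  5  6  7  8  9 10 11 12 13 14 15 16 17 18 19 20
G :  0  0  0  1  1  1  2  2  0  0  0  1  1  1  2  2  0  0  0  1  1
G_C(20) = 1.
Combined Grundy value = 3 ⊕ 1 ⊕ 1 = 3.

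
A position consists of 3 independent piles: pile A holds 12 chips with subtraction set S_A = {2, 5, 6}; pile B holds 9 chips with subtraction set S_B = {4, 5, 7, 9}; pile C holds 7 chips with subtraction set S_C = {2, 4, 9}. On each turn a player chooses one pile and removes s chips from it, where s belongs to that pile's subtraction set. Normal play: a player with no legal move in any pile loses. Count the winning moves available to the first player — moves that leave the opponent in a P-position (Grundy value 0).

Pile A, S = {2, 5, 6}:
n :  0  1  2  3  4  5  6  7  8  9 10 11 12
G :  0  0  1  1  0  2  1  3  0  2  1  0  0
G_A(12) = 0.
Pile B, S = {4, 5, 7, 9}:
G(0) = 0
G(1) = mex{} = 0
G(2) = mex{} = 0
G(3) = mex{} = 0
G(4) = mex{0} = 1
G(5) = mex{0,0} = 1
G(6) = mex{0,0} = 1
G(7) = mex{0,0,0} = 1
G(8) = mex{1,0,0} = 2
G(9) = mex{1,1,0,0} = 2
G_B(9) = 2.
Pile C, S = {2, 4, 9}:
G(0) = 0
G(1) = mex{} = 0
G(2) = mex{0} = 1
G(3) = mex{0} = 1
G(4) = mex{1,0} = 2
G(5) = mex{1,0} = 2
G(6) = mex{2,1} = 0
G(7) = mex{2,1} = 0
G_C(7) = 0.
Combined Grundy value = 0 ⊕ 2 ⊕ 0 = 2.
A winning move leaves total XOR = 0, i.e. changes one component's Grundy value g to g ⊕ X where X is the current total.
Pile A: need g' = 0⊕2 = 2. Options: 12−2→G=1, 12−5→G=3, 12−6→G=1. Hits: 0.
Pile B: need g' = 2⊕2 = 0. Options: 9−4→G=1, 9−5→G=1, 9−7→G=0, 9−9→G=0. Hits: 2.
Pile C: need g' = 0⊕2 = 2. Options: 7−2→G=2, 7−4→G=1. Hits: 1.

3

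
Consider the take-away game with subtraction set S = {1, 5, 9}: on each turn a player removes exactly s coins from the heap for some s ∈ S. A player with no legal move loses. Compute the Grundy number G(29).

1

G(0) = 0
G(1) = mex{0} = 1
G(2) = mex{1} = 0
G(3) = mex{0} = 1
G(4) = mex{1} = 0
G(5) = mex{0,0} = 1
G(6) = mex{1,1} = 0
G(7) = mex{0,0} = 1
G(8) = mex{1,1} = 0
G(9) = mex{0,0,0} = 1
G(10) = mex{1,1,1} = 0
G(11) = mex{0,0,0} = 1
G(12) = mex{1,1,1} = 0
G(13) = mex{0,0,0} = 1
G(14) = mex{1,1,1} = 0
G(15) = mex{0,0,0} = 1
G(16) = mex{1,1,1} = 0
G(17) = mex{0,0,0} = 1
G(18) = mex{1,1,1} = 0
G(19) = mex{0,0,0} = 1
G(20) = mex{1,1,1} = 0
G(21) = mex{0,0,0} = 1
G(22) = mex{1,1,1} = 0
G(23) = mex{0,0,0} = 1
G(24) = mex{1,1,1} = 0
G(25) = mex{0,0,0} = 1
G(26) = mex{1,1,1} = 0
G(27) = mex{0,0,0} = 1
G(28) = mex{1,1,1} = 0
G(29) = mex{0,0,0} = 1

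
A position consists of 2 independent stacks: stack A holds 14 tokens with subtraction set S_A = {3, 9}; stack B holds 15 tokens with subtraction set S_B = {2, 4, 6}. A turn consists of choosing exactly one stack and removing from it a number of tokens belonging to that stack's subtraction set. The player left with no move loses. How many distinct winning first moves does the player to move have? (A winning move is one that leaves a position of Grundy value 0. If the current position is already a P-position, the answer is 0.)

1

Stack A, S = {3, 9}:
n :  0  1  2  3  4  5  6  7  8  9 10 11 12 13 14
G :  0  0  0  1  1  1  0  0  0  1  1  1  0  0  0
G_A(14) = 0.
Stack B, S = {2, 4, 6}:
G(0) = 0
G(1) = mex{} = 0
G(2) = mex{0} = 1
G(3) = mex{0} = 1
G(4) = mex{1,0} = 2
G(5) = mex{1,0} = 2
G(6) = mex{2,1,0} = 3
G(7) = mex{2,1,0} = 3
G(8) = mex{3,2,1} = 0
G(9) = mex{3,2,1} = 0
G(10) = mex{0,3,2} = 1
G(11) = mex{0,3,2} = 1
G(12) = mex{1,0,3} = 2
G(13) = mex{1,0,3} = 2
G(14) = mex{2,1,0} = 3
G(15) = mex{2,1,0} = 3
G_B(15) = 3.
Combined Grundy value = 0 ⊕ 3 = 3.
A winning move leaves total XOR = 0, i.e. changes one component's Grundy value g to g ⊕ X where X is the current total.
Stack A: need g' = 0⊕3 = 3. Options: 14−3→G=1, 14−9→G=1. Hits: 0.
Stack B: need g' = 3⊕3 = 0. Options: 15−2→G=2, 15−4→G=1, 15−6→G=0. Hits: 1.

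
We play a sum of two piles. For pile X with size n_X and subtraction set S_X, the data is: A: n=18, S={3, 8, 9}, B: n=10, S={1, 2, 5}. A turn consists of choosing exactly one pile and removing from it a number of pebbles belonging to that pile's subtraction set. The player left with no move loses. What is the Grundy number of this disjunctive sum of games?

1

Pile A, S = {3, 8, 9}:
n :  0  1  2  3  4  5  6  7  8  9 10 11 12 13 14 15 16 17 18
G :  0  0  0  1  1  1  0  0  2  1  1  3  0  0  2  1  1  0  0
G_A(18) = 0.
Pile B, S = {1, 2, 5}:
G(0) = 0
G(1) = mex{0} = 1
G(2) = mex{1,0} = 2
G(3) = mex{2,1} = 0
G(4) = mex{0,2} = 1
G(5) = mex{1,0,0} = 2
G(6) = mex{2,1,1} = 0
G(7) = mex{0,2,2} = 1
G(8) = mex{1,0,0} = 2
G(9) = mex{2,1,1} = 0
G(10) = mex{0,2,2} = 1
G_B(10) = 1.
Combined Grundy value = 0 ⊕ 1 = 1.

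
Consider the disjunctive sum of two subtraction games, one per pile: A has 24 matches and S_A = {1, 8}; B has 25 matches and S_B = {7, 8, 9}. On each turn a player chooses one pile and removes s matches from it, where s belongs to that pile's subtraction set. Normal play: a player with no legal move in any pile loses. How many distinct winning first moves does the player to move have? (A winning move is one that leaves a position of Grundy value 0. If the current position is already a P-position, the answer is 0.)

5

Pile A, S = {1, 8}:
G(0) = 0
G(1) = mex{0} = 1
G(2) = mex{1} = 0
G(3) = mex{0} = 1
G(4) = mex{1} = 0
G(5) = mex{0} = 1
G(6) = mex{1} = 0
G(7) = mex{0} = 1
G(8) = mex{1,0} = 2
G(9) = mex{2,1} = 0
G(10) = mex{0,0} = 1
G(11) = mex{1,1} = 0
G(12) = mex{0,0} = 1
G(13) = mex{1,1} = 0
G(14) = mex{0,0} = 1
G(15) = mex{1,1} = 0
G(16) = mex{0,2} = 1
G(17) = mex{1,0} = 2
G(18) = mex{2,1} = 0
G(19) = mex{0,0} = 1
G(20) = mex{1,1} = 0
G(21) = mex{0,0} = 1
G(22) = mex{1,1} = 0
G(23) = mex{0,0} = 1
G(24) = mex{1,1} = 0
G_A(24) = 0.
Pile B, S = {7, 8, 9}:
G(0) = 0
G(1) = mex{} = 0
G(2) = mex{} = 0
G(3) = mex{} = 0
G(4) = mex{} = 0
G(5) = mex{} = 0
G(6) = mex{} = 0
G(7) = mex{0} = 1
G(8) = mex{0,0} = 1
G(9) = mex{0,0,0} = 1
G(10) = mex{0,0,0} = 1
G(11) = mex{0,0,0} = 1
G(12) = mex{0,0,0} = 1
G(13) = mex{0,0,0} = 1
G(14) = mex{1,0,0} = 2
G(15) = mex{1,1,0} = 2
G(16) = mex{1,1,1} = 0
G(17) = mex{1,1,1} = 0
G(18) = mex{1,1,1} = 0
G(19) = mex{1,1,1} = 0
G(20) = mex{1,1,1} = 0
G(21) = mex{2,1,1} = 0
G(22) = mex{2,2,1} = 0
G(23) = mex{0,2,2} = 1
G(24) = mex{0,0,2} = 1
G(25) = mex{0,0,0} = 1
G_B(25) = 1.
Combined Grundy value = 0 ⊕ 1 = 1.
A winning move leaves total XOR = 0, i.e. changes one component's Grundy value g to g ⊕ X where X is the current total.
Pile A: need g' = 0⊕1 = 1. Options: 24−1→G=1, 24−8→G=1. Hits: 2.
Pile B: need g' = 1⊕1 = 0. Options: 25−7→G=0, 25−8→G=0, 25−9→G=0. Hits: 3.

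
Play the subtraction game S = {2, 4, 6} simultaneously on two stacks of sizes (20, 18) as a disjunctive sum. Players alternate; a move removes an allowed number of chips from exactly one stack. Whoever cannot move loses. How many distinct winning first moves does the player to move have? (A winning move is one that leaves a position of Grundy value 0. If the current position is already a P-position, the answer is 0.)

2

All stacks use S = {2, 4, 6}:
G(0) = 0
G(1) = mex{} = 0
G(2) = mex{0} = 1
G(3) = mex{0} = 1
G(4) = mex{1,0} = 2
G(5) = mex{1,0} = 2
G(6) = mex{2,1,0} = 3
G(7) = mex{2,1,0} = 3
G(8) = mex{3,2,1} = 0
G(9) = mex{3,2,1} = 0
G(10) = mex{0,3,2} = 1
G(11) = mex{0,3,2} = 1
G(12) = mex{1,0,3} = 2
G(13) = mex{1,0,3} = 2
G(14) = mex{2,1,0} = 3
G(15) = mex{2,1,0} = 3
G(16) = mex{3,2,1} = 0
G(17) = mex{3,2,1} = 0
G(18) = mex{0,3,2} = 1
G(19) = mex{0,3,2} = 1
G(20) = mex{1,0,3} = 2
Stack A: G(20) = 2.
Stack B: G(18) = 1.
Combined Grundy value = 2 ⊕ 1 = 3.
A winning move leaves total XOR = 0, i.e. changes one component's Grundy value g to g ⊕ X where X is the current total.
Stack A: need g' = 2⊕3 = 1. Options: 20−2→G=1, 20−4→G=0, 20−6→G=3. Hits: 1.
Stack B: need g' = 1⊕3 = 2. Options: 18−2→G=0, 18−4→G=3, 18−6→G=2. Hits: 1.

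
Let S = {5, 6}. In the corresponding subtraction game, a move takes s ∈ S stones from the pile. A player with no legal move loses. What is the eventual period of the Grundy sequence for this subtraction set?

n :  0  1  2  3  4  5  6  7  8  9 10 11 12 13 14 15 16 17 18 19 20 21 22 23
G :  0  0  0  0  0  1  1  1  1  1  2  0  0  0  0  0  1  1  1  1  1  2  0  0
G(n+11) = G(n) holds for n = 0,…,5 (a full window of length max(S) = 6), so the sequence is purely periodic with period 11.

11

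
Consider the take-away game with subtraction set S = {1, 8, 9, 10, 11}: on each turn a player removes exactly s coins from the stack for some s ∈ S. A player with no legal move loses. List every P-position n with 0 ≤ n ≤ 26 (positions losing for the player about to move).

G(0) = 0
G(1) = mex{0} = 1
G(2) = mex{1} = 0
G(3) = mex{0} = 1
G(4) = mex{1} = 0
G(5) = mex{0} = 1
G(6) = mex{1} = 0
G(7) = mex{0} = 1
G(8) = mex{1,0} = 2
G(9) = mex{2,1,0} = 3
G(10) = mex{3,0,1,0} = 2
G(11) = mex{2,1,0,1,0} = 3
G(12) = mex{3,0,1,0,1} = 2
G(13) = mex{2,1,0,1,0} = 3
G(14) = mex{3,0,1,0,1} = 2
G(15) = mex{2,1,0,1,0} = 3
G(16) = mex{3,2,1,0,1} = 4
G(17) = mex{4,3,2,1,0} = 5
G(18) = mex{5,2,3,2,1} = 0
G(19) = mex{0,3,2,3,2} = 1
G(20) = mex{1,2,3,2,3} = 0
G(21) = mex{0,3,2,3,2} = 1
G(22) = mex{1,2,3,2,3} = 0
G(23) = mex{0,3,2,3,2} = 1
G(24) = mex{1,4,3,2,3} = 0
G(25) = mex{0,5,4,3,2} = 1
G(26) = mex{1,0,5,4,3} = 2
P-positions are exactly the n with G(n) = 0.

0, 2, 4, 6, 18, 20, 22, 24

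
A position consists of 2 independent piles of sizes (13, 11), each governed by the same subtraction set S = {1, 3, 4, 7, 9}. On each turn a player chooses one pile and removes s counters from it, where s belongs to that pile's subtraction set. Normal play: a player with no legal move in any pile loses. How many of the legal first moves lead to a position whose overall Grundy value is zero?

All piles use S = {1, 3, 4, 7, 9}:
n :  0  1  2  3  4  5  6  7  8  9 10 11 12 13
G :  0  1  0  1  2  3  2  3  0  1  0  1  2  3
Pile A: G(13) = 3.
Pile B: G(11) = 1.
Combined Grundy value = 3 ⊕ 1 = 2.
A winning move leaves total XOR = 0, i.e. changes one component's Grundy value g to g ⊕ X where X is the current total.
Pile A: need g' = 3⊕2 = 1. Options: 13−1→G=2, 13−3→G=0, 13−4→G=1, 13−7→G=2, 13−9→G=2. Hits: 1.
Pile B: need g' = 1⊕2 = 3. Options: 11−1→G=0, 11−3→G=0, 11−4→G=3, 11−7→G=2, 11−9→G=0. Hits: 1.

2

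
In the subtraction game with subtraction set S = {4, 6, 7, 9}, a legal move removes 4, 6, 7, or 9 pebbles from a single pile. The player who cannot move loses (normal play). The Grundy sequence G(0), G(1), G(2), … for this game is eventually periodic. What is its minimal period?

13

G(0) = 0
G(1) = mex{} = 0
G(2) = mex{} = 0
G(3) = mex{} = 0
G(4) = mex{0} = 1
G(5) = mex{0} = 1
G(6) = mex{0,0} = 1
G(7) = mex{0,0,0} = 1
G(8) = mex{1,0,0} = 2
G(9) = mex{1,0,0,0} = 2
G(10) = mex{1,1,0,0} = 2
G(11) = mex{1,1,1,0} = 2
G(12) = mex{2,1,1,0} = 3
G(13) = mex{2,1,1,1} = 0
G(14) = mex{2,2,1,1} = 0
G(15) = mex{2,2,2,1} = 0
G(16) = mex{3,2,2,1} = 0
G(17) = mex{0,2,2,2} = 1
G(18) = mex{0,3,2,2} = 1
G(19) = mex{0,0,3,2} = 1
G(20) = mex{0,0,0,2} = 1
G(21) = mex{1,0,0,3} = 2
G(22) = mex{1,0,0,0} = 2
G(23) = mex{1,1,0,0} = 2
G(24) = mex{1,1,1,0} = 2
G(25) = mex{2,1,1,0} = 3
G(26) = mex{2,1,1,1} = 0
G(27) = mex{2,2,1,1} = 0
G(n+13) = G(n) holds for n = 0,…,8 (a full window of length max(S) = 9), so the sequence is purely periodic with period 13.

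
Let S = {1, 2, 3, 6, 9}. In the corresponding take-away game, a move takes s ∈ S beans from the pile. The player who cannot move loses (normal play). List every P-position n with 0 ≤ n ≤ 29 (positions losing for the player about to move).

G(0) = 0
G(1) = mex{0} = 1
G(2) = mex{1,0} = 2
G(3) = mex{2,1,0} = 3
G(4) = mex{3,2,1} = 0
G(5) = mex{0,3,2} = 1
G(6) = mex{1,0,3,0} = 2
G(7) = mex{2,1,0,1} = 3
G(8) = mex{3,2,1,2} = 0
G(9) = mex{0,3,2,3,0} = 1
G(10) = mex{1,0,3,0,1} = 2
G(11) = mex{2,1,0,1,2} = 3
G(12) = mex{3,2,1,2,3} = 0
G(13) = mex{0,3,2,3,0} = 1
G(14) = mex{1,0,3,0,1} = 2
G(15) = mex{2,1,0,1,2} = 3
G(16) = mex{3,2,1,2,3} = 0
G(17) = mex{0,3,2,3,0} = 1
G(18) = mex{1,0,3,0,1} = 2
G(19) = mex{2,1,0,1,2} = 3
G(20) = mex{3,2,1,2,3} = 0
G(21) = mex{0,3,2,3,0} = 1
G(22) = mex{1,0,3,0,1} = 2
G(23) = mex{2,1,0,1,2} = 3
G(24) = mex{3,2,1,2,3} = 0
G(25) = mex{0,3,2,3,0} = 1
G(26) = mex{1,0,3,0,1} = 2
G(27) = mex{2,1,0,1,2} = 3
G(28) = mex{3,2,1,2,3} = 0
G(29) = mex{0,3,2,3,0} = 1
P-positions are exactly the n with G(n) = 0.

0, 4, 8, 12, 16, 20, 24, 28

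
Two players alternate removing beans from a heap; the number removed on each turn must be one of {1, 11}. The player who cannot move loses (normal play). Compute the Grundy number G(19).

1

n :  0  1  2  3  4  5  6  7  8  9 10 11 12 13 14 15 16 17 18 19
G :  0  1  0  1  0  1  0  1  0  1  0  1  0  1  0  1  0  1  0  1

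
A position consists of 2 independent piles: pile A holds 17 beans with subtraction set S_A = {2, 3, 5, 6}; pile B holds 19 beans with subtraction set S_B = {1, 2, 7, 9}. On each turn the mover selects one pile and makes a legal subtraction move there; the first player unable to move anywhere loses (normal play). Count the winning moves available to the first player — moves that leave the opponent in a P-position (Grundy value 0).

2

Pile A, S = {2, 3, 5, 6}:
n :  0  1  2  3  4  5  6  7  8  9 10 11 12 13 14 15 16 17
G :  0  0  1  1  2  2  3  3  0  0  1  1  2  2  3  3  0  0
G_A(17) = 0.
Pile B, S = {1, 2, 7, 9}:
n :  0  1  2  3  4  5  6  7  8  9 10 11 12 13 14 15 16 17 18 19
G :  0  1  2  0  1  2  0  1  2  3  4  0  1  2  0  1  2  0  1  2
G_B(19) = 2.
Combined Grundy value = 0 ⊕ 2 = 2.
A winning move leaves total XOR = 0, i.e. changes one component's Grundy value g to g ⊕ X where X is the current total.
Pile A: need g' = 0⊕2 = 2. Options: 17−2→G=3, 17−3→G=3, 17−5→G=2, 17−6→G=1. Hits: 1.
Pile B: need g' = 2⊕2 = 0. Options: 19−1→G=1, 19−2→G=0, 19−7→G=1, 19−9→G=4. Hits: 1.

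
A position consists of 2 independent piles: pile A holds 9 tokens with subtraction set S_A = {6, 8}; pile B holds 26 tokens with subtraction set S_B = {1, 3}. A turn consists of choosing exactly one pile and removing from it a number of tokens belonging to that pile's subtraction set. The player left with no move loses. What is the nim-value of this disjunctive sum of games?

Pile A, S = {6, 8}:
G(0) = 0
G(1) = mex{} = 0
G(2) = mex{} = 0
G(3) = mex{} = 0
G(4) = mex{} = 0
G(5) = mex{} = 0
G(6) = mex{0} = 1
G(7) = mex{0} = 1
G(8) = mex{0,0} = 1
G(9) = mex{0,0} = 1
G_A(9) = 1.
Pile B, S = {1, 3}:
n :  0  1  2  3  4  5  6  7  8  9 10 11 12 13 14 15 16 17 18 19 20 21 22 23 24 25 26
G :  0  1  0  1  0  1  0  1  0  1  0  1  0  1  0  1  0  1  0  1  0  1  0  1  0  1  0
G_B(26) = 0.
Combined Grundy value = 1 ⊕ 0 = 1.

1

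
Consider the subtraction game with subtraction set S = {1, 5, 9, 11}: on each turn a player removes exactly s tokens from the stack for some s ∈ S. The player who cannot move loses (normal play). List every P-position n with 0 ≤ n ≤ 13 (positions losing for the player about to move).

n :  0  1  2  3  4  5  6  7  8  9 10 11 12 13
G :  0  1  0  1  0  1  0  1  0  1  0  1  0  1
P-positions are exactly the n with G(n) = 0.

0, 2, 4, 6, 8, 10, 12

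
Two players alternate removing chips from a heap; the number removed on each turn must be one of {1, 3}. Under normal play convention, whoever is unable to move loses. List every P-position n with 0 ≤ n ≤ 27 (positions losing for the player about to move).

0, 2, 4, 6, 8, 10, 12, 14, 16, 18, 20, 22, 24, 26

n :  0  1  2  3  4  5  6  7  8  9 10 11 12 13 14 15 16 17 18 19 20 21 22 23 24 25 26 27
G :  0  1  0  1  0  1  0  1  0  1  0  1  0  1  0  1  0  1  0  1  0  1  0  1  0  1  0  1
P-positions are exactly the n with G(n) = 0.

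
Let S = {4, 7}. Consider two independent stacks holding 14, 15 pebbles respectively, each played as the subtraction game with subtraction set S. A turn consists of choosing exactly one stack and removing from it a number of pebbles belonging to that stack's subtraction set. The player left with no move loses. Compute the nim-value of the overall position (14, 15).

All stacks use S = {4, 7}:
n :  0  1  2  3  4  5  6  7  8  9 10 11 12 13 14 15
G :  0  0  0  0  1  1  1  1  2  2  2  0  0  0  0  1
Stack A: G(14) = 0.
Stack B: G(15) = 1.
Combined Grundy value = 0 ⊕ 1 = 1.

1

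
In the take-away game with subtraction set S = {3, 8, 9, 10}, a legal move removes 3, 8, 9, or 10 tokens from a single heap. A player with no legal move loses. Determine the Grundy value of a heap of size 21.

1

n :  0  1  2  3  4  5  6  7  8  9 10 11 12 13 14 15 16 17 18 19 20 21
G :  0  0  0  1  1  1  0  0  2  1  1  3  2  0  2  3  1  3  0  0  0  1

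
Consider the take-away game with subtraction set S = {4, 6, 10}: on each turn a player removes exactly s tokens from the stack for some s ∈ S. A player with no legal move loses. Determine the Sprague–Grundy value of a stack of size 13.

n :  0  1  2  3  4  5  6  7  8  9 10 11 12 13
G :  0  0  0  0  1  1  1  1  2  2  2  2  3  3

3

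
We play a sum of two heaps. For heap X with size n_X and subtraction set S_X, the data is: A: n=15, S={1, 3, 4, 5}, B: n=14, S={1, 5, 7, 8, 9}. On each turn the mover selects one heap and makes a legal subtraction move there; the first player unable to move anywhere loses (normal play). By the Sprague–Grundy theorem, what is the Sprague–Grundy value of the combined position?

1

Heap A, S = {1, 3, 4, 5}:
G(0) = 0
G(1) = mex{0} = 1
G(2) = mex{1} = 0
G(3) = mex{0,0} = 1
G(4) = mex{1,1,0} = 2
G(5) = mex{2,0,1,0} = 3
G(6) = mex{3,1,0,1} = 2
G(7) = mex{2,2,1,0} = 3
G(8) = mex{3,3,2,1} = 0
G(9) = mex{0,2,3,2} = 1
G(10) = mex{1,3,2,3} = 0
G(11) = mex{0,0,3,2} = 1
G(12) = mex{1,1,0,3} = 2
G(13) = mex{2,0,1,0} = 3
G(14) = mex{3,1,0,1} = 2
G(15) = mex{2,2,1,0} = 3
G_A(15) = 3.
Heap B, S = {1, 5, 7, 8, 9}:
G(0) = 0
G(1) = mex{0} = 1
G(2) = mex{1} = 0
G(3) = mex{0} = 1
G(4) = mex{1} = 0
G(5) = mex{0,0} = 1
G(6) = mex{1,1} = 0
G(7) = mex{0,0,0} = 1
G(8) = mex{1,1,1,0} = 2
G(9) = mex{2,0,0,1,0} = 3
G(10) = mex{3,1,1,0,1} = 2
G(11) = mex{2,0,0,1,0} = 3
G(12) = mex{3,1,1,0,1} = 2
G(13) = mex{2,2,0,1,0} = 3
G(14) = mex{3,3,1,0,1} = 2
G_B(14) = 2.
Combined Grundy value = 3 ⊕ 2 = 1.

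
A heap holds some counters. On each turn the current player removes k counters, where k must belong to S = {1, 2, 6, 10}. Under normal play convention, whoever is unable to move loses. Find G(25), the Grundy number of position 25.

0

n :  0  1  2  3  4  5  6  7  8  9 10 11 12 13 14 15 16 17 18 19 20 21 22 23 24 25
G :  0  1  2  0  1  2  3  0  1  2  3  0  1  2  0  1  2  3  0  1  2  3  0  1  2  0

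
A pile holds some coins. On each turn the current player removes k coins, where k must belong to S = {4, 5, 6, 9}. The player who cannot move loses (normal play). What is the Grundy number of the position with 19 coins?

n :  0  1  2  3  4  5  6  7  8  9 10 11 12 13 14 15 16 17 18 19
G :  0  0  0  0  1  1  1  1  2  2  2  2  3  0  0  0  0  1  1  1

1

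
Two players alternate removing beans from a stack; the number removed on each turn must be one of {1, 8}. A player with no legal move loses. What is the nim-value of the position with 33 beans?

0

n :  0  1  2  3  4  5  6  7  8  9 10 11 12 13 14 15 16 17 18 19 20 21 22 23 24 25 26 27 28 29 30 31 32 33
G :  0  1  0  1  0  1  0  1  2  0  1  0  1  0  1  0  1  2  0  1  0  1  0  1  0  1  2  0  1  0  1  0  1  0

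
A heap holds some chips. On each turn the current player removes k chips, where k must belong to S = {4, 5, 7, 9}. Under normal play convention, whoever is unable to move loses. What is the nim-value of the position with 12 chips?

3

n :  0  1  2  3  4  5  6  7  8  9 10 11 12
G :  0  0  0  0  1  1  1  1  2  2  2  2  3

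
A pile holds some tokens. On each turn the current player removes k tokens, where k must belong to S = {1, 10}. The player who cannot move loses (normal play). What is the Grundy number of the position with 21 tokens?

n :  0  1  2  3  4  5  6  7  8  9 10 11 12 13 14 15 16 17 18 19 20 21
G :  0  1  0  1  0  1  0  1  0  1  2  0  1  0  1  0  1  0  1  0  1  2

2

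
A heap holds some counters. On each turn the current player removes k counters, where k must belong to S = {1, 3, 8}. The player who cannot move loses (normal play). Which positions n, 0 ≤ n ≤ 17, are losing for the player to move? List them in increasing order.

G(0) = 0
G(1) = mex{0} = 1
G(2) = mex{1} = 0
G(3) = mex{0,0} = 1
G(4) = mex{1,1} = 0
G(5) = mex{0,0} = 1
G(6) = mex{1,1} = 0
G(7) = mex{0,0} = 1
G(8) = mex{1,1,0} = 2
G(9) = mex{2,0,1} = 3
G(10) = mex{3,1,0} = 2
G(11) = mex{2,2,1} = 0
G(12) = mex{0,3,0} = 1
G(13) = mex{1,2,1} = 0
G(14) = mex{0,0,0} = 1
G(15) = mex{1,1,1} = 0
G(16) = mex{0,0,2} = 1
G(17) = mex{1,1,3} = 0
P-positions are exactly the n with G(n) = 0.

0, 2, 4, 6, 11, 13, 15, 17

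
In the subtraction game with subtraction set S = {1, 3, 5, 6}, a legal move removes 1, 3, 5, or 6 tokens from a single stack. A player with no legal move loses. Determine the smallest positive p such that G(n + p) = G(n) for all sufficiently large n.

11

n :  0  1  2  3  4  5  6  7  8  9 10 11 12 13 14 15 16 17 18 19 20 21 22 23
G :  0  1  0  1  0  1  2  3  2  3  2  0  1  0  1  0  1  2  3  2  3  2  0  1
G(n+11) = G(n) holds for n = 0,…,5 (a full window of length max(S) = 6), so the sequence is purely periodic with period 11.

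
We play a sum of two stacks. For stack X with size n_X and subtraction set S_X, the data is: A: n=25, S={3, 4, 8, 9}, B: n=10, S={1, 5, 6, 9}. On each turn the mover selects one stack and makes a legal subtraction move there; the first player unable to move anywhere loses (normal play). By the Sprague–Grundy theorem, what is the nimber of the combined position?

2

Stack A, S = {3, 4, 8, 9}:
n :  0  1  2  3  4  5  6  7  8  9 10 11 12 13 14 15 16 17 18 19 20 21 22 23 24 25
G :  0  0  0  1  1  1  2  0  2  3  1  3  0  0  0  1  1  1  2  0  2  3  1  3  0  0
G_A(25) = 0.
Stack B, S = {1, 5, 6, 9}:
G(0) = 0
G(1) = mex{0} = 1
G(2) = mex{1} = 0
G(3) = mex{0} = 1
G(4) = mex{1} = 0
G(5) = mex{0,0} = 1
G(6) = mex{1,1,0} = 2
G(7) = mex{2,0,1} = 3
G(8) = mex{3,1,0} = 2
G(9) = mex{2,0,1,0} = 3
G(10) = mex{3,1,0,1} = 2
G_B(10) = 2.
Combined Grundy value = 0 ⊕ 2 = 2.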